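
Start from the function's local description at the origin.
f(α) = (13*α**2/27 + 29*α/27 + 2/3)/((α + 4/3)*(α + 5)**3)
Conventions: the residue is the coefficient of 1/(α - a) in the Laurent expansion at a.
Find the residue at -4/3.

The residue is 2/1089.

At the order-1 pole -4/3 set g(α) = (α - (-4/3))*f(α) = (13*α**2/27 + 29*α/27 + 2/3)/(α + 5)**3.
Simple pole: residue = g(a) at a = -4/3, which is 2/1089.


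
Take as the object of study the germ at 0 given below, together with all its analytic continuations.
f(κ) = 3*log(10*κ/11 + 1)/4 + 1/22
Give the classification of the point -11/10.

The point is a logarithmic branch point.

The term (3/4)*log(1 - κ/(-11/10)) has argument 1 - -11/10/(-11/10) = 0 at -11/10: a logarithmic (infinitely-sheeted) branch point; the remaining terms are analytic or single-valued there.


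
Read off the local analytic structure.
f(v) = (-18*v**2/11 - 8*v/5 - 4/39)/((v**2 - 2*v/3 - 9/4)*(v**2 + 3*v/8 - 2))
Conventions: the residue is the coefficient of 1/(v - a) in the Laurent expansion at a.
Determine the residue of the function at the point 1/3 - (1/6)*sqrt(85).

The residue is -244808/330265 + (18890896/308797775)*sqrt(85).

The factor v**2 - 2*v/3 - 9/4 splits as (v - a)(v - a') with a = 1/3 - (1/6)*sqrt(85), a' = 1/3 + (1/6)*sqrt(85). At the order-1 pole a set g(v) = (v - a)*f(v) = [(-18*v**2/11 - 8*v/5 - 4/39)/(v**2 + 3*v/8 - 2)] / (v - a').
Simple pole: residue = g(a) at a = 1/3 - (1/6)*sqrt(85), which is -244808/330265 + (18890896/308797775)*sqrt(85).


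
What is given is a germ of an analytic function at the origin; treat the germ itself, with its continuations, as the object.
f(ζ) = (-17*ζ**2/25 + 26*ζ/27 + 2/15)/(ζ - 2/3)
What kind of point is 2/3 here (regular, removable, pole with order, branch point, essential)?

The point is a pole of order 1.

The denominator factor ζ - 2/3 vanishes at 2/3 and appears to the power 1; the numerator there equals 958/2025, nonzero, and no other factor vanishes.
Hence a pole whose order is the multiplicity, 1.


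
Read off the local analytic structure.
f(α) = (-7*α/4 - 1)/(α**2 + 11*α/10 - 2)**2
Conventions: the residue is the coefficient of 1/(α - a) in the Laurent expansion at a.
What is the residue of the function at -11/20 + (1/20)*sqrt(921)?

The residue is (25/282747)*sqrt(921).

The factor α**2 + 11*α/10 - 2 splits as (α - a)(α - a') with a = -11/20 + (1/20)*sqrt(921), a' = -11/20 - (1/20)*sqrt(921). At the order-2 pole a set g(α) = (α - a)^2*f(α) = [-7*α/4 - 1] / (α - a')^2.
Order-2 pole: residue = g'(a); g'(-11/20 + (1/20)*sqrt(921)) = (25/282747)*sqrt(921), so the residue is (25/282747)*sqrt(921).


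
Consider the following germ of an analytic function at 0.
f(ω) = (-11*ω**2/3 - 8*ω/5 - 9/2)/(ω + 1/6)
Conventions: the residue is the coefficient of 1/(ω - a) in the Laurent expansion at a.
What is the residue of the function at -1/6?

At the order-1 pole -1/6 set g(ω) = (ω - (-1/6))*f(ω) = -11*ω**2/3 - 8*ω/5 - 9/2.
Simple pole: residue = g(a) at a = -1/6, which is -2341/540.

The residue is -2341/540.


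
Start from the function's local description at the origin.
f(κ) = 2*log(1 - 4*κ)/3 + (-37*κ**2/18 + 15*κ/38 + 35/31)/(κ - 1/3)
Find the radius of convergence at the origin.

The radius of convergence is 1/4.

Denominator factor (κ - 1/3): pole of order 1 at 1/3, modulus 1/3.
Branch term (2/3)*log(1 - κ/(1/4)): its argument vanishes at κ = 1/4, a logarithmic branch point, modulus 1/4.
The radius of convergence is the smallest modulus among the singular points: 1/4.


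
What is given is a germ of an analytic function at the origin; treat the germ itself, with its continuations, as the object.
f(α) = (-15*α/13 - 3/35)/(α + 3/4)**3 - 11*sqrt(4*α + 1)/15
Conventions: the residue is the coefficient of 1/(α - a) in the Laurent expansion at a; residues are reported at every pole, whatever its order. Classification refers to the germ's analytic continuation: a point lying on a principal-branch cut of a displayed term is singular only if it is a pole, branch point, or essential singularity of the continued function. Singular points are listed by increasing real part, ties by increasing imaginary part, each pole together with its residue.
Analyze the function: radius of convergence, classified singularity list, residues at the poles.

Denominator factor (α + 3/4)^3: pole of order 3 at -3/4, modulus 3/4.
Branch term (-11/15)*sqrt(1 - α/(-1/4)): its argument vanishes at α = -1/4, a square-root branch point, modulus 1/4.
The radius of convergence is the smallest modulus among the singular points: 1/4.
The branch term is analytic at -3/4 and contributes nothing to the residue; only the rational part matters.
At the order-3 pole -3/4 set g(α) = (α - (-3/4))^3*(rational part) = -15*α/13 - 3/35.
Order-3 pole: residue = g''(a)/2; g''(-3/4) = 0, so the residue is 0.
List the singular points by increasing real part (a conjugate pair: the negative imaginary part first).

Radius of convergence at 0: 1/4.
At -3/4: a pole of order 3; residue 0.
At -1/4: an algebraic (square-root) branch point.


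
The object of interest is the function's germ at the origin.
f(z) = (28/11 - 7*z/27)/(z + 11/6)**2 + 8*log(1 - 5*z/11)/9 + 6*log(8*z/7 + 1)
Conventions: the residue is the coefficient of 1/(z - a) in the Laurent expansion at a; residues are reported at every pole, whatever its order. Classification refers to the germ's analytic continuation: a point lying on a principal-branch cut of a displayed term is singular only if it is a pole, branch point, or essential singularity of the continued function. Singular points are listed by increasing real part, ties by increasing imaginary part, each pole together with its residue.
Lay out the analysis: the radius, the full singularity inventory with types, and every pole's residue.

Denominator factor (z + 11/6)^2: pole of order 2 at -11/6, modulus 11/6.
Branch term (8/9)*log(1 - z/(11/5)): its argument vanishes at z = 11/5, a logarithmic branch point, modulus 11/5.
Branch term (6)*log(1 - z/(-7/8)): its argument vanishes at z = -7/8, a logarithmic branch point, modulus 7/8.
The radius of convergence is the smallest modulus among the singular points: 7/8.
The branch terms are analytic at -11/6 and contribute nothing to the residue; only the rational part matters.
At the order-2 pole -11/6 set g(z) = (z - (-11/6))^2*(rational part) = 28/11 - 7*z/27.
Order-2 pole: residue = g'(a); g'(-11/6) = -7/27, so the residue is -7/27.
List the singular points by increasing real part (a conjugate pair: the negative imaginary part first).

Radius of convergence at 0: 7/8.
At -11/6: a pole of order 2; residue -7/27.
At -7/8: a logarithmic branch point.
At 11/5: a logarithmic branch point.


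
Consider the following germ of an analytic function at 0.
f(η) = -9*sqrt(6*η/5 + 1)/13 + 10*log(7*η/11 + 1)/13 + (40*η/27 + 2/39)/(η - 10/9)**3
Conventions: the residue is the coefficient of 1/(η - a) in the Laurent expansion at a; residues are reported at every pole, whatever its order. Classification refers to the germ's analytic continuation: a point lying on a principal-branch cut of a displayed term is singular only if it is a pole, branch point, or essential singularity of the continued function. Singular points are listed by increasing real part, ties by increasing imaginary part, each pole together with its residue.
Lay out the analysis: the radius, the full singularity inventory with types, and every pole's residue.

Radius of convergence at 0: 5/6.
At -11/7: a logarithmic branch point.
At -5/6: an algebraic (square-root) branch point.
At 10/9: a pole of order 3; residue 0.

Denominator factor (η - 10/9)^3: pole of order 3 at 10/9, modulus 10/9.
Branch term (-9/13)*sqrt(1 - η/(-5/6)): its argument vanishes at η = -5/6, a square-root branch point, modulus 5/6.
Branch term (10/13)*log(1 - η/(-11/7)): its argument vanishes at η = -11/7, a logarithmic branch point, modulus 11/7.
The radius of convergence is the smallest modulus among the singular points: 5/6.
The branch terms are analytic at 10/9 and contribute nothing to the residue; only the rational part matters.
At the order-3 pole 10/9 set g(η) = (η - (10/9))^3*(rational part) = 40*η/27 + 2/39.
Order-3 pole: residue = g''(a)/2; g''(10/9) = 0, so the residue is 0.
List the singular points by increasing real part (a conjugate pair: the negative imaginary part first).


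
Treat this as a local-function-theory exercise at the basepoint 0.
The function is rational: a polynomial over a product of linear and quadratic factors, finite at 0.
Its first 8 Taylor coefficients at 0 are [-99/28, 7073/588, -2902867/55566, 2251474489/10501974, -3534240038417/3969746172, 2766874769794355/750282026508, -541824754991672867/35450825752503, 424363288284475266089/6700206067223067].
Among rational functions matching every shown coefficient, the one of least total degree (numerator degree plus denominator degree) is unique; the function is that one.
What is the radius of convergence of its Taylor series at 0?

The radius of convergence is -4/9 + (1/99)*sqrt(4609).

No rational of total degree below 3 reproduces all 8 coefficients; solving the [0/3] Pade equations on them gives f(β) = 27/(4*(β + 7)*(β**2 - 8*β/9 - 3/11)), whose expansion matches every shown term.
Denominator factor (β + 7): pole of order 1 at -7, modulus 7.
Denominator factor (β**2 - 8*β/9 - 3/11): discriminant 1676/891, real irrational roots 4/9 + (1/99)*sqrt(4609) and 4/9 - (1/99)*sqrt(4609); poles of order 1, moduli 4/9 + (1/99)*sqrt(4609) and -4/9 + (1/99)*sqrt(4609).
The radius of convergence is the smallest modulus among the singular points: -4/9 + (1/99)*sqrt(4609).


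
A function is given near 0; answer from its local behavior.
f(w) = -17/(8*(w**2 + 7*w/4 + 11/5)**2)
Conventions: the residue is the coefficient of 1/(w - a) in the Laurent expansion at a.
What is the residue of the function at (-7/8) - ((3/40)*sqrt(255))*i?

The residue is -((80/4131)*sqrt(255))*i.

The factor w**2 + 7*w/4 + 11/5 splits as (w - a)(w - a') with a = (-7/8) - ((3/40)*sqrt(255))*i, a' = (-7/8) + ((3/40)*sqrt(255))*i. At the order-2 pole a set g(w) = (w - a)^2*f(w) = [-17/8] / (w - a')^2.
Order-2 pole: residue = g'(a); g'((-7/8) - ((3/40)*sqrt(255))*i) = -((80/4131)*sqrt(255))*i, so the residue is -((80/4131)*sqrt(255))*i.


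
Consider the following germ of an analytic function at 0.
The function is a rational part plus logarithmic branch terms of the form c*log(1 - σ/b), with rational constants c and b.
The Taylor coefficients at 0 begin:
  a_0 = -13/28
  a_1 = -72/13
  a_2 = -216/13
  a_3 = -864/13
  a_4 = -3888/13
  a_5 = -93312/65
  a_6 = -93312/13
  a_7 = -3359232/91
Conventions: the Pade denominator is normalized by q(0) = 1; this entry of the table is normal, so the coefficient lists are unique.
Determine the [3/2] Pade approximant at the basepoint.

Taylor coefficients needed (read off): a_0 = -13/28, a_1 = -72/13, a_2 = -216/13, a_3 = -864/13, a_4 = -3888/13, a_5 = -93312/65.
Write the denominator as Q(σ) = 1 + q1*σ + q2*σ^2. Requiring Q*f - P = O(σ^6) with deg P <= 3 kills the coefficients of σ^4..σ^5 in Q*f:
  σ^4: a_4 + q1*a_3 + q2*a_2 = 0, i.e. -3888/13 + (-864/13)*q1 + (-216/13)*q2 = 0.
  σ^5: a_5 + q1*a_4 + q2*a_3 = 0, i.e. -93312/65 + (-3888/13)*q1 + (-864/13)*q2 = 0.
Solving this linear system: q1 = -36/5, q2 = 54/5.
The numerator is Q*f truncated at degree 3: P0 = a_0 = -13/28; P1 = a_1 + q1*a_0 = -999/455; P2 = a_2 + q1*a_1 + q2*a_0 = 3321/182; P3 = a_3 + q1*a_2 + q2*a_1 = -432/65.

The Pade approximant has numerator coefficients [-13/28, -999/455, 3321/182, -432/65]; denominator coefficients [1, -36/5, 54/5].


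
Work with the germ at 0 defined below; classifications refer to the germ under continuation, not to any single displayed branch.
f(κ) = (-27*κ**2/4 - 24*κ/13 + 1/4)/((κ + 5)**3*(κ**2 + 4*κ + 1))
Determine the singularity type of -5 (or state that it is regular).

The point is a pole of order 3.

The denominator factor κ + 5 vanishes at -5 and appears to the power 3; the numerator there equals -4141/26, nonzero, and no other factor vanishes.
Hence a pole whose order is the multiplicity, 3.


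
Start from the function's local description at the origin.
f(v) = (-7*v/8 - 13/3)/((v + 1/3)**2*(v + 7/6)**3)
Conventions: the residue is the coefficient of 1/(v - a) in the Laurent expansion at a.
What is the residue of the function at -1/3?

The residue is 14769/625.

At the order-2 pole -1/3 set g(v) = (v - (-1/3))^2*f(v) = (-7*v/8 - 13/3)/(v + 7/6)**3.
Order-2 pole: residue = g'(a); g'(-1/3) = 14769/625, so the residue is 14769/625.


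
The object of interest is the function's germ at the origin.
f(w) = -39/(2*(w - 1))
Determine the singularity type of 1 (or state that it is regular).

The denominator factor w - 1 vanishes at 1 and appears to the power 1; the numerator there equals -39/2, nonzero, and no other factor vanishes.
Hence a pole whose order is the multiplicity, 1.

The point is a pole of order 1.


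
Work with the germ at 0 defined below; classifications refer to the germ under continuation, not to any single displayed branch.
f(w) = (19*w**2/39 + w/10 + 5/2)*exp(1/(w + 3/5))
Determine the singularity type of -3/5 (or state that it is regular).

The exponent 1/(w - (-3/5)) has a pole at -3/5, so exp(1/(w - (-3/5))) takes every nonzero value near it: an essential singularity (not a pole of any order).

The point is an essential singularity.


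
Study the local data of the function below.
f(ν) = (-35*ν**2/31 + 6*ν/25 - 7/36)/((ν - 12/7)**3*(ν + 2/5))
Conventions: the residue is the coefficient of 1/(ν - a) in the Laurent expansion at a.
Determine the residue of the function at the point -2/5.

The residue is 22540931/452229984.

At the order-1 pole -2/5 set g(ν) = (ν - (-2/5))*f(ν) = (-35*ν**2/31 + 6*ν/25 - 7/36)/(ν - 12/7)**3.
Simple pole: residue = g(a) at a = -2/5, which is 22540931/452229984.


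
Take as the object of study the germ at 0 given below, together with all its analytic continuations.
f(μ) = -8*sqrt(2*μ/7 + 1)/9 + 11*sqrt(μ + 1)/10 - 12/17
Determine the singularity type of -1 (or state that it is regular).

The point is an algebraic (square-root) branch point.

The term (11/10)*sqrt(1 - μ/(-1)) has argument 1 - -1/(-1) = 0 at -1: a square-root (algebraic, two-sheeted) branch point; the remaining terms are analytic or single-valued there.


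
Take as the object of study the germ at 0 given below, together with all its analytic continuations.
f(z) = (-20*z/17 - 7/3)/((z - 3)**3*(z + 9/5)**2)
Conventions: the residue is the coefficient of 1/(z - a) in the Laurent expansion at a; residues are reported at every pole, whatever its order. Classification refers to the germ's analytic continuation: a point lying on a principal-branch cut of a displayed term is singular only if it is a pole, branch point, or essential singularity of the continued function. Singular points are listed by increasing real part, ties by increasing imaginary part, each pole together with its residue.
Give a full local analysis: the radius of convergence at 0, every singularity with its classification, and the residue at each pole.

Radius of convergence at 0: 9/5.
At -9/5: a pole of order 2; residue 66875/5640192.
At 3: a pole of order 3; residue -66875/5640192.

Denominator factor (z - 3)^3: pole of order 3 at 3, modulus 3.
Denominator factor (z + 9/5)^2: pole of order 2 at -9/5, modulus 9/5.
The radius of convergence is the smallest modulus among the singular points: 9/5.
At the order-2 pole -9/5 set g(z) = (z - (-9/5))^2*f(z) = (-20*z/17 - 7/3)/(z - 3)**3.
Order-2 pole: residue = g'(a); g'(-9/5) = 66875/5640192, so the residue is 66875/5640192.
At the order-3 pole 3 set g(z) = (z - (3))^3*f(z) = (-20*z/17 - 7/3)/(z + 9/5)**2.
Order-3 pole: residue = g''(a)/2; g''(3) = -66875/2820096, so the residue is -66875/5640192.
List the singular points by increasing real part (a conjugate pair: the negative imaginary part first).


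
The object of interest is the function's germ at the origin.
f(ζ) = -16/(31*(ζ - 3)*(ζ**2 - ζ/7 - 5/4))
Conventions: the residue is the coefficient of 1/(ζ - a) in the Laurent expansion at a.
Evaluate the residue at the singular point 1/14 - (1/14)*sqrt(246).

The factor ζ**2 - ζ/7 - 5/4 splits as (ζ - a)(ζ - a') with a = 1/14 - (1/14)*sqrt(246), a' = 1/14 + (1/14)*sqrt(246). At the order-1 pole a set g(ζ) = (ζ - a)*f(ζ) = [-16/(31*(ζ - 3))] / (ζ - a').
Simple pole: residue = g(a) at a = 1/14 - (1/14)*sqrt(246), which is 224/6355 - (112/19065)*sqrt(246).

The residue is 224/6355 - (112/19065)*sqrt(246).


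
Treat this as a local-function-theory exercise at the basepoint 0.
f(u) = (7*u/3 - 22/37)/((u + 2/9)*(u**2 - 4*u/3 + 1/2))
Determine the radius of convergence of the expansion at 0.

Denominator factor (u + 2/9): pole of order 1 at -2/9, modulus 2/9.
Denominator factor (u**2 - 4*u/3 + 1/2): discriminant -2/9, complex-conjugate roots (2/3) + ((1/6)*sqrt(2))*i and (2/3) - ((1/6)*sqrt(2))*i; poles of order 1, moduli (1/2)*sqrt(2) and (1/2)*sqrt(2).
The radius of convergence is the smallest modulus among the singular points: 2/9.

The radius of convergence is 2/9.


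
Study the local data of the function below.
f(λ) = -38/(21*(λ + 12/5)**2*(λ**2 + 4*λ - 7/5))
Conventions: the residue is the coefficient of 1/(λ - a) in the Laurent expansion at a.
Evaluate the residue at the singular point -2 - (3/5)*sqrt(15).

The factor λ**2 + 4*λ - 7/5 splits as (λ - a)(λ - a') with a = -2 - (3/5)*sqrt(15), a' = -2 + (3/5)*sqrt(15). At the order-1 pole a set g(λ) = (λ - a)*f(λ) = [-38/(21*(λ + 12/5)**2)] / (λ - a').
Simple pole: residue = g(a) at a = -2 - (3/5)*sqrt(15), which is 9500/360381 + (66025/3243429)*sqrt(15).

The residue is 9500/360381 + (66025/3243429)*sqrt(15).


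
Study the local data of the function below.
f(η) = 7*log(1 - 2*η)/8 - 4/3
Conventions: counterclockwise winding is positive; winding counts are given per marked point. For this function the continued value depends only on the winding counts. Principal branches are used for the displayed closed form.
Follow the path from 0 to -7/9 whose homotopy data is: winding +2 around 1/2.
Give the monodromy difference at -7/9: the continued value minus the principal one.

The rational part is single-valued and drops out of the difference; each branch term changes only by its own monodromy.
(7/8)*log(1 - η/(1/2)): each positive loop around 1/2 adds 2*pi*i to the log, so winding +2 contributes (7/8)*(2)*2*pi*i = (7/2)*pi*i.
Summing the contributions at η = -7/9 gives (7/2)*pi*i.

Continued minus principal equals (7/2)*pi*i.


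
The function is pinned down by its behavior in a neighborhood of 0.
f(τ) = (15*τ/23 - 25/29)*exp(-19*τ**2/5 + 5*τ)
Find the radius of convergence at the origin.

The radius of convergence is infinite.

The factor exp(-19*τ**2/5 + 5*τ) is entire and contributes no finite singular point.
The polynomial part has no poles.
No finite singular points: the Taylor series at 0 converges everywhere.


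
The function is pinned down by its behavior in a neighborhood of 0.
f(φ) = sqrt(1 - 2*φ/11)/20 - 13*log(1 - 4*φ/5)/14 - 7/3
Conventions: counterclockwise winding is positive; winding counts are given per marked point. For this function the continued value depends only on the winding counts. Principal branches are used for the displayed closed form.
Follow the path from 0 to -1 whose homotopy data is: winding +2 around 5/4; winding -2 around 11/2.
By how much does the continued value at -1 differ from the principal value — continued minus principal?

The rational part is single-valued and drops out of the difference; each branch term changes only by its own monodromy.
(-13/14)*log(1 - φ/(5/4)): each positive loop around 5/4 adds 2*pi*i to the log, so winding +2 contributes (-13/14)*(2)*2*pi*i = -(26/7)*pi*i.
(1/20)*sqrt(1 - φ/(11/2)): winding -2 is even, the square root returns to the same sheet, contribution 0.
Summing the contributions at φ = -1 gives -(26/7)*pi*i.

Continued minus principal equals -(26/7)*pi*i.


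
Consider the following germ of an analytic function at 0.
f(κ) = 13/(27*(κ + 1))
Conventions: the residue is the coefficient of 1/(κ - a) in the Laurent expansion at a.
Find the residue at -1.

The residue is 13/27.

At the order-1 pole -1 set g(κ) = (κ - (-1))*f(κ) = 13/27.
Simple pole: residue = g(a) at a = -1, which is 13/27.


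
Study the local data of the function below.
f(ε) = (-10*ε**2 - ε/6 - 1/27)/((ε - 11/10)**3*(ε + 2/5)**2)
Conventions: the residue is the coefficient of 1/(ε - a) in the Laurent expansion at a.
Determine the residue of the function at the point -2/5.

At the order-2 pole -2/5 set g(ε) = (ε - (-2/5))^2*f(ε) = (-10*ε**2 - ε/6 - 1/27)/(ε - 11/10)**3.
Order-2 pole: residue = g'(a); g'(-2/5) = -5068/3645, so the residue is -5068/3645.

The residue is -5068/3645.


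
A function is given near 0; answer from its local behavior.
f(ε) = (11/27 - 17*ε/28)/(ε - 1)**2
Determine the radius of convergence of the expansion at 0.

The radius of convergence is 1.

Denominator factor (ε - 1)^2: pole of order 2 at 1, modulus 1.
The radius of convergence is the smallest modulus among the singular points: 1.


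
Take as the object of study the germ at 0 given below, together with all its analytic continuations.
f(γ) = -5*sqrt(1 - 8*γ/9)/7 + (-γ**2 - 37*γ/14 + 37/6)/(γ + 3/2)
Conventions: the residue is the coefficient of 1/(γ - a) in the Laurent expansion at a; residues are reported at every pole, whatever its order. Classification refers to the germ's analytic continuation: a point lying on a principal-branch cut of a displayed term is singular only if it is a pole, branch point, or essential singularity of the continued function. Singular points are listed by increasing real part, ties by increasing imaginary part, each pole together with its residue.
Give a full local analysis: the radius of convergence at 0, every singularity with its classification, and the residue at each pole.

Radius of convergence at 0: 9/8.
At -3/2: a pole of order 1; residue 331/42.
At 9/8: an algebraic (square-root) branch point.

Denominator factor (γ + 3/2): pole of order 1 at -3/2, modulus 3/2.
Branch term (-5/7)*sqrt(1 - γ/(9/8)): its argument vanishes at γ = 9/8, a square-root branch point, modulus 9/8.
The radius of convergence is the smallest modulus among the singular points: 9/8.
The branch term is analytic at -3/2 and contributes nothing to the residue; only the rational part matters.
At the order-1 pole -3/2 set g(γ) = (γ - (-3/2))*(rational part) = -γ**2 - 37*γ/14 + 37/6.
Simple pole: residue = g(a) at a = -3/2, which is 331/42.
List the singular points by increasing real part (a conjugate pair: the negative imaginary part first).


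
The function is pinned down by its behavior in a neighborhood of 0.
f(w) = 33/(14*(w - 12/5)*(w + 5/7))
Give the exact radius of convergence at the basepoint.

The radius of convergence is 5/7.

Denominator factor (w - 12/5): pole of order 1 at 12/5, modulus 12/5.
Denominator factor (w + 5/7): pole of order 1 at -5/7, modulus 5/7.
The radius of convergence is the smallest modulus among the singular points: 5/7.


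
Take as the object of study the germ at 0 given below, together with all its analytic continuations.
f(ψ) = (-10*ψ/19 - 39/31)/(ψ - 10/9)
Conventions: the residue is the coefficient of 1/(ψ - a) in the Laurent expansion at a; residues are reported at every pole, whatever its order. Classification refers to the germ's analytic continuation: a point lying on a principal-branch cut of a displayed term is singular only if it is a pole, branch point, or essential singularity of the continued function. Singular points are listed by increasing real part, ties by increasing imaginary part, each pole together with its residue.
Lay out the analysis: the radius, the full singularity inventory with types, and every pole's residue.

Radius of convergence at 0: 10/9.
At 10/9: a pole of order 1; residue -9769/5301.

Denominator factor (ψ - 10/9): pole of order 1 at 10/9, modulus 10/9.
The radius of convergence is the smallest modulus among the singular points: 10/9.
At the order-1 pole 10/9 set g(ψ) = (ψ - (10/9))*f(ψ) = -10*ψ/19 - 39/31.
Simple pole: residue = g(a) at a = 10/9, which is -9769/5301.


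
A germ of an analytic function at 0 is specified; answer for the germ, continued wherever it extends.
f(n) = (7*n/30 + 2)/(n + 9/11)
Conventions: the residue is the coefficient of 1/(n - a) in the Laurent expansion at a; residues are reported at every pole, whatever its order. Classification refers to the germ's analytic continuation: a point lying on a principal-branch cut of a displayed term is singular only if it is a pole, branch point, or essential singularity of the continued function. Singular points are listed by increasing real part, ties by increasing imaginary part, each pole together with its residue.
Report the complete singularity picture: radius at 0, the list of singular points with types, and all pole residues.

Radius of convergence at 0: 9/11.
At -9/11: a pole of order 1; residue 199/110.

Denominator factor (n + 9/11): pole of order 1 at -9/11, modulus 9/11.
The radius of convergence is the smallest modulus among the singular points: 9/11.
At the order-1 pole -9/11 set g(n) = (n - (-9/11))*f(n) = 7*n/30 + 2.
Simple pole: residue = g(a) at a = -9/11, which is 199/110.


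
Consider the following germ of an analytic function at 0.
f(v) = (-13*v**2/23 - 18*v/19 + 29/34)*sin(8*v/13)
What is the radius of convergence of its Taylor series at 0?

The radius of convergence is infinite.

The factor sin(8*v/13) is entire and contributes no finite singular point.
The polynomial part has no poles.
No finite singular points: the Taylor series at 0 converges everywhere.


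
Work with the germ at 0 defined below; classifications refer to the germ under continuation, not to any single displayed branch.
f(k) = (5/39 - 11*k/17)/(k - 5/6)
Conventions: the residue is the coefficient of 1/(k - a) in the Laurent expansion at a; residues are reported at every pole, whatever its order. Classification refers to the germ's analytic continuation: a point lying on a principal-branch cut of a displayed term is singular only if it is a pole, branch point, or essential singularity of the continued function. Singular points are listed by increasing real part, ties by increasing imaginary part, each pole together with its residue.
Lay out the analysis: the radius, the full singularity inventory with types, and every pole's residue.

Denominator factor (k - 5/6): pole of order 1 at 5/6, modulus 5/6.
The radius of convergence is the smallest modulus among the singular points: 5/6.
At the order-1 pole 5/6 set g(k) = (k - (5/6))*f(k) = 5/39 - 11*k/17.
Simple pole: residue = g(a) at a = 5/6, which is -545/1326.

Radius of convergence at 0: 5/6.
At 5/6: a pole of order 1; residue -545/1326.


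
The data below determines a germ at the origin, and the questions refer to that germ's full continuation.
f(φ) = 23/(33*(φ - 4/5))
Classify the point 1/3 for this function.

The point is a regular point.

Denominator factors: φ - 4/5 = -7/15 at φ = 1/3 — none vanishes.
So the germ continues analytically to 1/3.


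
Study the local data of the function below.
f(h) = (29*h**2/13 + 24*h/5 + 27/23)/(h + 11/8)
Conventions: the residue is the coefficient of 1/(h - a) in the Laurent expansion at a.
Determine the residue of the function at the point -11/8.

The residue is -115633/95680.

At the order-1 pole -11/8 set g(h) = (h - (-11/8))*f(h) = 29*h**2/13 + 24*h/5 + 27/23.
Simple pole: residue = g(a) at a = -11/8, which is -115633/95680.


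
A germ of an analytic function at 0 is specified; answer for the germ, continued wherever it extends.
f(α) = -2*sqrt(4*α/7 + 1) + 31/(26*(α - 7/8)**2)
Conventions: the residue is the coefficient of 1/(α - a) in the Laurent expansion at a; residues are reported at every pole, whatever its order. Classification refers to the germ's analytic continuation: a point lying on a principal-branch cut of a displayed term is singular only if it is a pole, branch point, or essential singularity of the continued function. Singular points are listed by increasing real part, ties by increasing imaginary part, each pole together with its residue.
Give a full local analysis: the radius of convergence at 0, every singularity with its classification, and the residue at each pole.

Denominator factor (α - 7/8)^2: pole of order 2 at 7/8, modulus 7/8.
Branch term (-2)*sqrt(1 - α/(-7/4)): its argument vanishes at α = -7/4, a square-root branch point, modulus 7/4.
The radius of convergence is the smallest modulus among the singular points: 7/8.
The branch term is analytic at 7/8 and contributes nothing to the residue; only the rational part matters.
At the order-2 pole 7/8 set g(α) = (α - (7/8))^2*(rational part) = 31/26.
Order-2 pole: residue = g'(a); g'(7/8) = 0, so the residue is 0.
List the singular points by increasing real part (a conjugate pair: the negative imaginary part first).

Radius of convergence at 0: 7/8.
At -7/4: an algebraic (square-root) branch point.
At 7/8: a pole of order 2; residue 0.


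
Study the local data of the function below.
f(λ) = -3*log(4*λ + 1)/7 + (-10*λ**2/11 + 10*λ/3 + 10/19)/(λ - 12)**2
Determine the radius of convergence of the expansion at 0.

Denominator factor (λ - 12)^2: pole of order 2 at 12, modulus 12.
Branch term (-3/7)*log(1 - λ/(-1/4)): its argument vanishes at λ = -1/4, a logarithmic branch point, modulus 1/4.
The radius of convergence is the smallest modulus among the singular points: 1/4.

The radius of convergence is 1/4.


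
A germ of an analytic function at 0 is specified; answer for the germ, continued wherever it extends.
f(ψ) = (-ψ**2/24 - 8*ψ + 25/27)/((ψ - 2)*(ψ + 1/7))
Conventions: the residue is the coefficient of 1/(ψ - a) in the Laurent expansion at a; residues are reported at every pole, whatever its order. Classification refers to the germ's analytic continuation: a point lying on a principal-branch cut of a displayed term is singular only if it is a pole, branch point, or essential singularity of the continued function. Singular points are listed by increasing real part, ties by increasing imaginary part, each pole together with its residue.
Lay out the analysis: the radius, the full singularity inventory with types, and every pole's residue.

Radius of convergence at 0: 1/7.
At -1/7: a pole of order 1; residue -21887/22680.
At 2: a pole of order 1; residue -5761/810.

Denominator factor (ψ + 1/7): pole of order 1 at -1/7, modulus 1/7.
Denominator factor (ψ - 2): pole of order 1 at 2, modulus 2.
The radius of convergence is the smallest modulus among the singular points: 1/7.
At the order-1 pole -1/7 set g(ψ) = (ψ - (-1/7))*f(ψ) = (-ψ**2/24 - 8*ψ + 25/27)/(ψ - 2).
Simple pole: residue = g(a) at a = -1/7, which is -21887/22680.
At the order-1 pole 2 set g(ψ) = (ψ - (2))*f(ψ) = (-ψ**2/24 - 8*ψ + 25/27)/(ψ + 1/7).
Simple pole: residue = g(a) at a = 2, which is -5761/810.
List the singular points by increasing real part (a conjugate pair: the negative imaginary part first).


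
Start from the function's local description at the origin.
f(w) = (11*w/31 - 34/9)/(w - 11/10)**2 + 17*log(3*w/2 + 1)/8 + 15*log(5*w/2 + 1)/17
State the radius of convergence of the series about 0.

The radius of convergence is 2/5.

Denominator factor (w - 11/10)^2: pole of order 2 at 11/10, modulus 11/10.
Branch term (15/17)*log(1 - w/(-2/5)): its argument vanishes at w = -2/5, a logarithmic branch point, modulus 2/5.
Branch term (17/8)*log(1 - w/(-2/3)): its argument vanishes at w = -2/3, a logarithmic branch point, modulus 2/3.
The radius of convergence is the smallest modulus among the singular points: 2/5.


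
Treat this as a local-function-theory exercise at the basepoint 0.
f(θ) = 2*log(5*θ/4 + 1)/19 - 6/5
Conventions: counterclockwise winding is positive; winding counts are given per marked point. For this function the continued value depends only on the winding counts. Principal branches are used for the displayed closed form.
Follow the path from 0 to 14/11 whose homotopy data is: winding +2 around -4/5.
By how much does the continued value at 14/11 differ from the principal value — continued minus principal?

The rational part is single-valued and drops out of the difference; each branch term changes only by its own monodromy.
(2/19)*log(1 - θ/(-4/5)): each positive loop around -4/5 adds 2*pi*i to the log, so winding +2 contributes (2/19)*(2)*2*pi*i = (8/19)*pi*i.
Summing the contributions at θ = 14/11 gives (8/19)*pi*i.

Continued minus principal equals (8/19)*pi*i.


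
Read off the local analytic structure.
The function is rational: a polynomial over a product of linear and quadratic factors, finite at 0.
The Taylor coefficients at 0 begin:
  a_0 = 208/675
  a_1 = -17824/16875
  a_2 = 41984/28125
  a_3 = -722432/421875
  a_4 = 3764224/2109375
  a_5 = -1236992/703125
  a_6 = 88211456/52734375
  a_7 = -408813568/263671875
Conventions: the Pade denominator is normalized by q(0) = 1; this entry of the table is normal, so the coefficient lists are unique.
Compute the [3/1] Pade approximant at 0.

Taylor coefficients needed (read off): a_0 = 208/675, a_1 = -17824/16875, a_2 = 41984/28125, a_3 = -722432/421875, a_4 = 3764224/2109375.
Write the denominator as Q(β) = 1 + q1*β. Requiring Q*f - P = O(β^5) with deg P <= 3 kills the coefficients of β^4..β^4 in Q*f:
  β^4: a_4 + q1*a_3 = 0, i.e. 3764224/2109375 + (-722432/421875)*q1 = 0.
Solving this linear system: q1 = 7352/7055.
The numerator is Q*f truncated at degree 3: P0 = a_0 = 208/675; P1 = a_1 + q1*a_0 = -5834528/7936875; P2 = a_2 + q1*a_1 = 46676224/119053125; P3 = a_3 + q1*a_2 = -93352448/595265625.

The Pade approximant has numerator coefficients [208/675, -5834528/7936875, 46676224/119053125, -93352448/595265625]; denominator coefficients [1, 7352/7055].


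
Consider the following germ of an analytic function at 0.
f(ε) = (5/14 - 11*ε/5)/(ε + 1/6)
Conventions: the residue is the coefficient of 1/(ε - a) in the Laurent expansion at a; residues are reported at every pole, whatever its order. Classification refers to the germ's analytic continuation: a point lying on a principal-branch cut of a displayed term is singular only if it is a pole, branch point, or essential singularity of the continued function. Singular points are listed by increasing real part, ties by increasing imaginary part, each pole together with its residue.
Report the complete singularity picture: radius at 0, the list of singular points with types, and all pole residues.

Radius of convergence at 0: 1/6.
At -1/6: a pole of order 1; residue 76/105.

Denominator factor (ε + 1/6): pole of order 1 at -1/6, modulus 1/6.
The radius of convergence is the smallest modulus among the singular points: 1/6.
At the order-1 pole -1/6 set g(ε) = (ε - (-1/6))*f(ε) = 5/14 - 11*ε/5.
Simple pole: residue = g(a) at a = -1/6, which is 76/105.


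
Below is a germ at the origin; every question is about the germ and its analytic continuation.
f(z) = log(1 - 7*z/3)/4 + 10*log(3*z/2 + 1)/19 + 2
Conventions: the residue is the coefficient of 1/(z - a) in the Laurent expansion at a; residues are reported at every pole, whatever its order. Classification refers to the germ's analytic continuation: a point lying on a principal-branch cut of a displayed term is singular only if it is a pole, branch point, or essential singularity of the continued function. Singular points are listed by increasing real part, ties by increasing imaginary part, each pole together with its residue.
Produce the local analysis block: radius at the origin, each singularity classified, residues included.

Radius of convergence at 0: 3/7.
At -2/3: a logarithmic branch point.
At 3/7: a logarithmic branch point.

Branch term (10/19)*log(1 - z/(-2/3)): its argument vanishes at z = -2/3, a logarithmic branch point, modulus 2/3.
Branch term (1/4)*log(1 - z/(3/7)): its argument vanishes at z = 3/7, a logarithmic branch point, modulus 3/7.
The radius of convergence is the smallest modulus among the singular points: 3/7.
List the singular points by increasing real part (a conjugate pair: the negative imaginary part first).


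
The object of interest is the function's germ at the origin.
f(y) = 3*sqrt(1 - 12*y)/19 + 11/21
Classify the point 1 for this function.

The point is a regular point.

There is no denominator, hence no pole anywhere.
Branch term sqrt(1 - y/(1/12)): argument at 1 is -11, nonzero, so 1 is not its branch point (a point on a principal cut is still regular for the continued germ).
So the germ continues analytically to 1.


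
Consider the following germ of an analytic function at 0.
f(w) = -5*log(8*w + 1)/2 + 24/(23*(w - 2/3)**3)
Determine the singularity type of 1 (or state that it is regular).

Denominator factors: w - 2/3 = 1/3 at w = 1 — none vanishes.
Branch term log(1 - w/(-1/8)): argument at 1 is 9, nonzero, so 1 is not its branch point (a point on a principal cut is still regular for the continued germ).
So the germ continues analytically to 1.

The point is a regular point.


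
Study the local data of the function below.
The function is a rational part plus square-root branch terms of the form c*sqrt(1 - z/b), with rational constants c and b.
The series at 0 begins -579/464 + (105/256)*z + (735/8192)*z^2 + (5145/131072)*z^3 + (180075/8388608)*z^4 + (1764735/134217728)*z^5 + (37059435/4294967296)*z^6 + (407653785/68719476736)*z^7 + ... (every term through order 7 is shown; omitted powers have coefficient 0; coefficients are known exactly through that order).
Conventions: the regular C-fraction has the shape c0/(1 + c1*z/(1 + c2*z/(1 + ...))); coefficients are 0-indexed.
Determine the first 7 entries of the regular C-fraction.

The regular C-fraction coefficients are [-579/464, 1015/3088, -3381/6176, -193/2208, -773/2208, -3381/24736, -7441/24736].

Taylor coefficients (read off): a_0 = -579/464, a_1 = 105/256, a_2 = 735/8192, a_3 = 5145/131072, a_4 = 180075/8388608, a_5 = 1764735/134217728, a_6 = 37059435/4294967296.
c0 = a_0 = -579/464. Peel one level at a time: if S = 1 + c*z/S' with S'(0) = 1, then c is the z-coefficient of S and S' = c*z/(S - 1).
S_1 = c0/f = 1 + (1015/3088)*z + (3431715/19071488)*z^2 + ...; c1 = 1015/3088.
S_2 = c1*z/(S_1 - 1) = 1 + (-3381/6176)*z + (-49/1024)*z^2 + ...; c2 = -3381/6176.
S_3 = c2*z/(S_2 - 1) = 1 + (-193/2208)*z + (-149189/4875264)*z^2 + ...; c3 = -193/2208.
S_4 = c3*z/(S_3 - 1) = 1 + (-773/2208)*z + (-49/1024)*z^2 + ...; c4 = -773/2208.
S_5 = c4*z/(S_4 - 1) = 1 + (-3381/24736)*z + (-25158021/611869696)*z^2 + ...; c5 = -3381/24736.
S_6 = c5*z/(S_5 - 1) = 1 + (-7441/24736)*z + ...; c6 = -7441/24736.


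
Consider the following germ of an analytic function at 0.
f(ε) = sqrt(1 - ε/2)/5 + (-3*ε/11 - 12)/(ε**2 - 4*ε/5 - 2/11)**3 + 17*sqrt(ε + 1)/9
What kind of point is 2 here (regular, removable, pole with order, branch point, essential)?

The point is an algebraic (square-root) branch point.

The term (1/5)*sqrt(1 - ε/(2)) has argument 1 - 2/(2) = 0 at 2: a square-root (algebraic, two-sheeted) branch point; the remaining terms are analytic or single-valued there.


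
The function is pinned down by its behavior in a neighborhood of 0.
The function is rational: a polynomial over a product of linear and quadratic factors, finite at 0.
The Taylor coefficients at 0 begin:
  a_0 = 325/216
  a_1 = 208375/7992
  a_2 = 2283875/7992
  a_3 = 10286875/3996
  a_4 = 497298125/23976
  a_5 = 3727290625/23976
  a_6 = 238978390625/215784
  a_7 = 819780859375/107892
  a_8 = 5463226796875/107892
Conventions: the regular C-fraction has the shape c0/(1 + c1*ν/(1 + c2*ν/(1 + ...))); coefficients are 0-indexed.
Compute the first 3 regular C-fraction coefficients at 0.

Taylor coefficients (read off): a_0 = 325/216, a_1 = 208375/7992, a_2 = 2283875/7992.
c0 = a_0 = 325/216. Peel one level at a time: if S = 1 + c*ν/S' with S'(0) = 1, then c is the ν-coefficient of S and S' = c*ν/(S - 1).
S_1 = c0/f = 1 + (-8335/481)*ν + (25530470/231361)*ν^2 + ...; c1 = -8335/481.
S_2 = c1*ν/(S_1 - 1) = 1 + (5106094/801827)*ν + ...; c2 = 5106094/801827.

The regular C-fraction coefficients are [325/216, -8335/481, 5106094/801827].
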